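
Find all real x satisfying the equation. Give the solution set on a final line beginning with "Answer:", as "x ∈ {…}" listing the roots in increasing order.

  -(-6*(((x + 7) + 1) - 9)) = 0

Step 1. [-(-6*(((x + 7) + 1) - 9)) = 0] leading − — multiply by −1 ⇒ neg: -6*(((x + 7) + 1) - 9) = 0.
Step 2. [-6*(((x + 7) + 1) - 9) = 0] -6 out front; divide by -6 ⇒ div: ((x + 7) + 1) - 9 = 0.
Step 3. [((x + 7) + 1) - 9 = 0] peel the -9: add 9 from each side, so sub: (x + 7) + 1 = 9.
Step 4. [(x + 7) + 1 = 9] subtract 1: x sits inside (… + 1), so sub: x + 7 = 8.
Step 5. [x + 7 = 8] +7 is outermost — subtract 7 both sides, so sub: x = 1.

Answer: x ∈ {1}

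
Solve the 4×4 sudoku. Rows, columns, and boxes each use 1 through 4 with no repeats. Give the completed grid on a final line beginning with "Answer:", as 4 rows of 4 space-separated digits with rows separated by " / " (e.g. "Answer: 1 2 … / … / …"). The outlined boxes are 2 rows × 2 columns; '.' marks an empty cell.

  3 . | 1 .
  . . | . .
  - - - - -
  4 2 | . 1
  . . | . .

Step 1. [r1c4∈{2,4}] in row 1, 2 fits only at r1c4, so r1c4=2.
Step 2. [r3c3∈{3}] r3c3 has the single candidate 3. So r3c3=3.
Step 3. [r2c3∈{4}] only 4 remains possible at r2c3. So r2c3=4.
Step 4. [r2c2∈{1}] r2c2's peers cover all but 1. So r2c2=1.
Step 5. [r1c2∈{4}] nothing but 4 survives at r1c2. So r1c2=4.
Step 6. [r2c4∈{3}] r2c4 has the single candidate 3 ⇒ r2c4=3.
Step 7. [r4c2∈{3}] only 3 remains possible at r4c2 ⇒ r4c2=3.
Step 8. [r4c3∈{2}] r4c3's peers cover all but 2. So r4c3=2.
Step 9. [r4c1∈{1}] r4c1 has the single candidate 1. So r4c1=1.
Step 10. [r4c4∈{4}] r4c4's peers cover all but 4, so r4c4=4.
Step 11. [r2c1∈{2}] r2c1's peers cover all but 2, so r2c1=2.

Answer: 3 4 1 2 / 2 1 4 3 / 4 2 3 1 / 1 3 2 4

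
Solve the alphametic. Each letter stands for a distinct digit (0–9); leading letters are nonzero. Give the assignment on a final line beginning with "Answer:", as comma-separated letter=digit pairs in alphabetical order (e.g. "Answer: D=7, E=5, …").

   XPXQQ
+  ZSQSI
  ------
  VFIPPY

Step 1. [col 1: Q + I ≡ Y (mod 10)] no forcing yet in column 1 (carry-in 0); Q=6 is free and consistent — try it, so Q=6.
Step 2. [col 1: Q + I ≡ Y (mod 10)] column 1 (Q + I ≡ Y (mod 10), carry-in 0) doesn't pin I yet; pick I=3 and continue, so I=3.
Step 3. [V] adding two 5-digit numbers gives at most 5+1 digits, and here it does — V is that final carry and must be 1, so V=1.
Step 4. [col 1: Q + I ≡ Y (mod 10)] column 1 reads Q+I+carry(0)=Y with Q=6, I=3; with digits 1,3,6 already taken and all letters distinct, the only value for Y is 9 ⇒ Y=9.
Step 5. [col 2: Q + S ≡ P (mod 10)] P=4 is one option consistent with column 2 (Q + S ≡ P (mod 10), carry-in 0) — take it, so P=4.
Step 6. [col 2: Q + S ≡ P (mod 10)] from column 2 (Q=6, P=4, carry-in 0, digits 1,3,4,6,9 already taken and all letters distinct): S must equal 8. So S=8.
Step 7. [col 3: X + Q ≡ P (mod 10)] in column 3 we have X+Q≡P with carry-in 1; given Q=6, P=4 and digits 1,3,4,6,8,9 already taken and all letters distinct, that pins X to 7 ⇒ X=7.
Step 8. [col 5: X + Z ≡ F (mod 10)] from column 5 (X=7, carry-in 1, digits 1,3,4,6,7,8,9 already taken and all letters distinct): Z must equal 2. So Z=2.
Step 9. [col 5: X + Z ≡ F (mod 10)] from column 5 (X=7, Z=2, carry-in 1, digits 1,2,3,4,6,7,8,9 already taken and all letters distinct): F must equal 0. So F=0.

Answer: F=0, I=3, P=4, Q=6, S=8, V=1, X=7, Y=9, Z=2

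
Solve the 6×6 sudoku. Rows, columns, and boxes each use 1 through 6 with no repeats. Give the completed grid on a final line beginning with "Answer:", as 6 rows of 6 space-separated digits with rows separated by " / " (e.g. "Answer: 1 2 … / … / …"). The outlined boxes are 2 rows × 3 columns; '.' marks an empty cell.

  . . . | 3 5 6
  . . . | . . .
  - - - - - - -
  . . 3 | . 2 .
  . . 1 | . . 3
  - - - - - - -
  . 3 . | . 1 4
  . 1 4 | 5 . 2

Step 1. [r1c3∈{2}] r1c3 has the single candidate 2. So r1c3=2.
Step 2. [r6c1∈{6}] r6c1's peers cover all but 6. So r6c1=6.
Step 3. [r1c2∈{4}] r1c2 is down to just 4. So r1c2=4.
Step 4. [r4c5∈{4,6}] col 5 places 6 nowhere but r4c5, so r4c5=6.
Step 5. [r4c4∈{4}] r4c4's peers cover all but 4. So r4c4=4.
Step 6. [r2c6∈{1}] only 1 remains possible at r2c6 ⇒ r2c6=1.
Step 7. [r3c2∈{5,6}] r3c2 is the only open cell in row 3 admitting 6. So r3c2=6.
Step 8. [r2c2∈{5}] only 5 remains possible at r2c2 ⇒ r2c2=5.
Step 9. [r4c1∈{2,5}] row 4 places 5 nowhere but r4c1, so r4c1=5.
Step 10. [r5c1∈{2}] nothing but 2 survives at r5c1, so r5c1=2.
Step 11. [r2c5∈{4}] only 4 remains possible at r2c5, so r2c5=4.
Step 12. [r5c3∈{5}] only 5 remains possible at r5c3 ⇒ r5c3=5.
Step 13. [r2c4∈{2}] only 2 remains possible at r2c4 ⇒ r2c4=2.
Step 14. [r1c1∈{1}] r1c1's peers cover all but 1 ⇒ r1c1=1.
Step 15. [r3c4∈{1}] r3c4's peers cover all but 1. So r3c4=1.
Step 16. [r5c4∈{6}] r5c4 is down to just 6. So r5c4=6.
Step 17. [r2c3∈{6}] nothing but 6 survives at r2c3. So r2c3=6.
Step 18. [r3c1∈{4}] only 4 remains possible at r3c1, so r3c1=4.
Step 19. [r4c2∈{2}] r4c2 has the single candidate 2. So r4c2=2.
Step 20. [r6c5∈{3}] nothing but 3 survives at r6c5. So r6c5=3.
Step 21. [r2c1∈{3}] only 3 remains possible at r2c1, so r2c1=3.
Step 22. [r3c6∈{5}] r3c6 is down to just 5, so r3c6=5.

Answer: 1 4 2 3 5 6 / 3 5 6 2 4 1 / 4 6 3 1 2 5 / 5 2 1 4 6 3 / 2 3 5 6 1 4 / 6 1 4 5 3 2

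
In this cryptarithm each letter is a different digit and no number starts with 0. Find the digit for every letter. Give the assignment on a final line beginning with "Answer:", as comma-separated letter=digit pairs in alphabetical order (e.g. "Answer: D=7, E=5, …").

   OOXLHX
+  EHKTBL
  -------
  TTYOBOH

Step 1. [col 1: X + L ≡ H (mod 10)] column 1 (X + L ≡ H (mod 10), carry-in 0) doesn't pin X yet; pick X=8 and continue ⇒ X=8.
Step 2. [col 1: X + L ≡ H (mod 10)] column 1 (X + L ≡ H (mod 10), carry-in 0) doesn't pin L yet; pick L=2 and continue, so L=2.
Step 3. [col 1: X + L ≡ H (mod 10)] in column 1 we have X+L≡H with carry-in 0; given X=8, L=2 and digits 2,8 already taken and all letters distinct, that pins H to 0. So H=0.
Step 4. [col 2: H + B ≡ O (mod 10)] B=3 is one option consistent with column 2 (H + B ≡ O (mod 10), carry-in 1) — take it. So B=3.
Step 5. [T] the sum has 7 digits but both addends have 6; that extra leading digit T is the final carry, namely 1 ⇒ T=1.
Step 6. [col 2: H + B ≡ O (mod 10)] from column 2 (H=0, B=3, carry-in 1, digits 0,1,2,3,8 already taken and all letters distinct): O must equal 4 ⇒ O=4.
Step 7. [col 4: X + K ≡ O (mod 10)] from column 4 (X=8, O=4, carry-in 0, digits 0,1,2,3,4,8 already taken and all letters distinct): K must equal 6, so K=6.
Step 8. [col 5: O + H ≡ Y (mod 10)] column 5 reads O+H+carry(1)=Y with O=4, H=0; with digits 0,1,2,3,4,6,8 already taken and all letters distinct, the only value for Y is 5 ⇒ Y=5.
Step 9. [col 6: O + E ≡ T (mod 10)] column 6: given O=4, T=1, carry-in 0, and digits 0,1,2,3,4,5,6,8 already taken and all letters distinct, O+E≡T (mod 10) forces E=7 ⇒ E=7.

Answer: B=3, E=7, H=0, K=6, L=2, O=4, T=1, X=8, Y=5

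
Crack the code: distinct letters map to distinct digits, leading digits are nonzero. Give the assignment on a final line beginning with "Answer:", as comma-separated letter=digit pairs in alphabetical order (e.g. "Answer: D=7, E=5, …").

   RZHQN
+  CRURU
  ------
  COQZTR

Step 1. [col 1: N + U ≡ R (mod 10)] several values work for R in column 1 (N + U ≡ R (mod 10), carry-in 0); try R=8, so R=8.
Step 2. [C] adding two 5-digit numbers gives at most 5+1 digits, and here it does — C is that final carry and must be 1. So C=1.
Step 3. [col 1: N + U ≡ R (mod 10)] U=2 is one option consistent with column 1 (N + U ≡ R (mod 10), carry-in 0) — take it ⇒ U=2.
Step 4. [col 1: N + U ≡ R (mod 10)] column 1: given U=2, R=8, carry-in 0, and digits 1,2,8 already taken and all letters distinct, N+U≡R (mod 10) forces N=6, so N=6.
Step 5. [col 2: Q + R ≡ T (mod 10)] column 2 (Q + R ≡ T (mod 10), carry-in 0) doesn't pin Q yet; pick Q=5 and continue, so Q=5.
Step 6. [col 2: Q + R ≡ T (mod 10)] column 2: given Q=5, R=8, carry-in 0, and digits 1,2,5,6,8 already taken and all letters distinct, Q+R≡T (mod 10) forces T=3. So T=3.
Step 7. [col 3: H + U ≡ Z (mod 10)] Z=7 is one option consistent with column 3 (H + U ≡ Z (mod 10), carry-in 1) — take it ⇒ Z=7.
Step 8. [col 3: H + U ≡ Z (mod 10)] from column 3 (U=2, Z=7, carry-in 1, digits 1,2,3,5,6,7,8 already taken and all letters distinct): H must equal 4, so H=4.
Step 9. [col 5: R + C ≡ O (mod 10)] from column 5 (R=8, C=1, carry-in 1, digits 1,2,3,4,5,6,7,8 already taken and all letters distinct): O must equal 0, so O=0.

Answer: C=1, H=4, N=6, O=0, Q=5, R=8, T=3, U=2, Z=7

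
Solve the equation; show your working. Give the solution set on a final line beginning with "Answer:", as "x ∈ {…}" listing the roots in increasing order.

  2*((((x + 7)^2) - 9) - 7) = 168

Step 1. [2*((((x + 7)^2) - 9) - 7) = 168] 2·(inner) — divide through by 2. So div: (((x + 7)^2) - 9) - 7 = 84.
Step 2. [(((x + 7)^2) - 9) - 7 = 84] the outer -7 inverts by adding 7 ⇒ sub: ((x + 7)^2) - 9 = 91.
Step 3. [((x + 7)^2) - 9 = 91] peel the -9: add 9 from each side. So sub: (x + 7)^2 = 100.
Step 4. [(x + 7)^2 = 100] LHS squared, RHS 100 ≥ 0: apply √ (±) ⇒ sqrt: x + 7 = 10 or -10.
Step 5. [x + 7 = 10 or -10] peel the +7: subtract 7 from each side, so sub: x = 3 or -17.

Answer: x ∈ {-17, 3}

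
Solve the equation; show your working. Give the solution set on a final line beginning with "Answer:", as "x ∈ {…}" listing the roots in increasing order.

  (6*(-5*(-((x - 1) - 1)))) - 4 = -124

Step 1. [(6*(-5*(-((x - 1) - 1)))) - 4 = -124] the outer -4 inverts by adding 4, so sub: 6*(-5*(-((x - 1) - 1))) = -120.
Step 2. [6*(-5*(-((x - 1) - 1))) = -120] 6·(inner) — divide through by 6. So div: -5*(-((x - 1) - 1)) = -20.
Step 3. [-5*(-((x - 1) - 1)) = -20] leading coefficient -5: divide by -5, so div: -((x - 1) - 1) = 4.
Step 4. [-((x - 1) - 1) = 4] leading − — multiply by −1. So neg: (x - 1) - 1 = -4.
Step 5. [(x - 1) - 1 = -4] add 1: x sits inside (… - 1) ⇒ sub: x - 1 = -3.
Step 6. [x - 1 = -3] -1 is outermost — add 1 both sides ⇒ sub: x = -2.

Answer: x ∈ {-2}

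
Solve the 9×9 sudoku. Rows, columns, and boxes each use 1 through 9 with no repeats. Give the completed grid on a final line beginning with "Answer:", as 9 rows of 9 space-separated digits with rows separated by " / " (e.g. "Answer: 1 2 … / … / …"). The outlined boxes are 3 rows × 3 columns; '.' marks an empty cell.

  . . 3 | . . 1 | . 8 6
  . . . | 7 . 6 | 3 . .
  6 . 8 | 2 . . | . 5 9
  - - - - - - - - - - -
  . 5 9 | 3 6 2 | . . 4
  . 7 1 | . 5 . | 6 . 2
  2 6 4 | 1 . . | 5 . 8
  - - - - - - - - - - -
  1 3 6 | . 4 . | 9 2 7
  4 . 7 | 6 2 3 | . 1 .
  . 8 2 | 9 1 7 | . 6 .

Step 1. [r3c6∈{4}] nothing but 4 survives at r3c6. So r3c6=4.
Step 2. [r2c2∈{1,2,4,9}] across row 2, 2 lands solely at r2c2 ⇒ r2c2=2.
Step 3. [r1c5∈{9}] r1c5 has the single candidate 9 ⇒ r1c5=9.
Step 4. [r9c1∈{5}] only 5 remains possible at r9c1 ⇒ r9c1=5.
Step 5. [r3c7∈{1,7}] in row 3, 7 fits only at r3c7. So r3c7=7.
Step 6. [r6c8∈{3,7,9}] r6c8 is the only open cell in row 6 admitting 3 ⇒ r6c8=3.
Step 7. [r7c6∈{5,8}] col 6 places 5 nowhere but r7c6, so r7c6=5.
Step 8. [r5c6∈{8,9}] r5c6 is the only open cell in col 6 admitting 8. So r5c6=8.
Step 9. [r1c2∈{4}] r1c2's peers cover all but 4. So r1c2=4.
Step 10. [r4c8∈{7}] nothing but 7 survives at r4c8 ⇒ r4c8=7.
Step 11. [r5c4∈{4}] only 4 remains possible at r5c4. So r5c4=4.
Step 12. [r2c5∈{8}] nothing but 8 survives at r2c5. So r2c5=8.
Step 13. [r5c1∈{3}] only 3 remains possible at r5c1. So r5c1=3.
Step 14. [r2c3∈{5}] only 5 remains possible at r2c3. So r2c3=5.
Step 15. [r2c9∈{1}] r2c9's peers cover all but 1, so r2c9=1.
Step 16. [r8c7∈{8}] only 8 remains possible at r8c7. So r8c7=8.
Step 17. [r6c6∈{9}] r6c6's peers cover all but 9 ⇒ r6c6=9.
Step 18. [r3c5∈{3}] nothing but 3 survives at r3c5 ⇒ r3c5=3.
Step 19. [r8c9∈{5}] nothing but 5 survives at r8c9 ⇒ r8c9=5.
Step 20. [r2c8∈{4}] nothing but 4 survives at r2c8 ⇒ r2c8=4.
Step 21. [r4c7∈{1}] r4c7's peers cover all but 1 ⇒ r4c7=1.
Step 22. [r2c1∈{9}] nothing but 9 survives at r2c1, so r2c1=9.
Step 23. [r1c7∈{2}] r1c7 is down to just 2, so r1c7=2.
Step 24. [r4c1∈{8}] nothing but 8 survives at r4c1, so r4c1=8.
Step 25. [r1c4∈{5}] r1c4's peers cover all but 5, so r1c4=5.
Step 26. [r9c9∈{3}] only 3 remains possible at r9c9. So r9c9=3.
Step 27. [r9c7∈{4}] r9c7 is down to just 4. So r9c7=4.
Step 28. [r5c8∈{9}] r5c8 is down to just 9 ⇒ r5c8=9.
Step 29. [r1c1∈{7}] r1c1 is down to just 7. So r1c1=7.
Step 30. [r3c2∈{1}] r3c2 is down to just 1. So r3c2=1.
Step 31. [r6c5∈{7}] r6c5's peers cover all but 7 ⇒ r6c5=7.
Step 32. [r7c4∈{8}] only 8 remains possible at r7c4, so r7c4=8.
Step 33. [r8c2∈{9}] r8c2's peers cover all but 9. So r8c2=9.

Answer: 7 4 3 5 9 1 2 8 6 / 9 2 5 7 8 6 3 4 1 / 6 1 8 2 3 4 7 5 9 / 8 5 9 3 6 2 1 7 4 / 3 7 1 4 5 8 6 9 2 / 2 6 4 1 7 9 5 3 8 / 1 3 6 8 4 5 9 2 7 / 4 9 7 6 2 3 8 1 5 / 5 8 2 9 1 7 4 6 3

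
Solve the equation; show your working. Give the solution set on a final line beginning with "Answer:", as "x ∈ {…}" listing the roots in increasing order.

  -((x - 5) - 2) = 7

Step 1. [-((x - 5) - 2) = 7] LHS negated; negate both sides ⇒ neg: (x - 5) - 2 = -7.
Step 2. [(x - 5) - 2 = -7] 2 comes off first (add 2) ⇒ sub: x - 5 = -5.
Step 3. [x - 5 = -5] 5 comes off first (add 5). So sub: x = 0.

Answer: x ∈ {0}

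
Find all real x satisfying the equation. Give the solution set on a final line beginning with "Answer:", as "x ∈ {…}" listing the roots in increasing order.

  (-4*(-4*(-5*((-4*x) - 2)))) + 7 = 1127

Step 1. [(-4*(-4*(-5*((-4*x) - 2)))) + 7 = 1127] peel the +7: subtract 7 from each side, so sub: -4*(-4*(-5*((-4*x) - 2))) = 1120.
Step 2. [-4*(-4*(-5*((-4*x) - 2))) = 1120] LHS = -4·(…); ÷-4 both sides ⇒ div: -4*(-5*((-4*x) - 2)) = -280.
Step 3. [-4*(-5*((-4*x) - 2)) = -280] -4 out front; divide by -4 ⇒ div: -5*((-4*x) - 2) = 70.
Step 4. [-5*((-4*x) - 2) = 70] leading coefficient -5: divide by -5. So div: (-4*x) - 2 = -14.
Step 5. [(-4*x) - 2 = -14] the outer -2 inverts by adding 2, so sub: -4*x = -12.
Step 6. [-4*x = -12] leading coefficient -4: divide by -4. So div: x = 3.

Answer: x ∈ {3}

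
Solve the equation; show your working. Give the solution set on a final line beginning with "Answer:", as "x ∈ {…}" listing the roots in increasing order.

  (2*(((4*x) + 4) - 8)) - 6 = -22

Step 1. [(2*(((4*x) + 4) - 8)) - 6 = -22] common factor 2 (LHS and -22) — divide through. So factor: (((4*x) + 4) - 8) - 3 = -11.
Step 2. [(((4*x) + 4) - 8) - 3 = -11] -3 is outermost — add 3 both sides. So sub: ((4*x) + 4) - 8 = -8.
Step 3. [((4*x) + 4) - 8 = -8] 8 comes off first (add 8), so sub: (4*x) + 4 = 0.
Step 4. [(4*x) + 4 = 0] common factor 4 (LHS and 0) — divide through. So factor: x + 1 = 0.
Step 5. [x + 1 = 0] peel the +1: subtract 1 from each side. So sub: x = -1.

Answer: x ∈ {-1}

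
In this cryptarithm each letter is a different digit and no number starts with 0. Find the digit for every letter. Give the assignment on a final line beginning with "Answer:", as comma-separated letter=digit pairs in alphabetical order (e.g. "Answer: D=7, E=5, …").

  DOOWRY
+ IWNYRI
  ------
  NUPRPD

Step 1. [col 1: Y + I ≡ D (mod 10)] column 1 (Y + I ≡ D (mod 10), carry-in 0) doesn't pin D yet; pick D=2 and continue. So D=2.
Step 2. [col 1: Y + I ≡ D (mod 10)] column 1 (Y + I ≡ D (mod 10), carry-in 0) doesn't pin Y yet; pick Y=8 and continue, so Y=8.
Step 3. [col 1: Y + I ≡ D (mod 10)] column 1 reads Y+I+carry(0)=D with Y=8, D=2; with digits 2,8 already taken and all letters distinct, the only value for I is 4, so I=4.
Step 4. [col 2: R + R ≡ P (mod 10)] several values work for R in column 2 (R + R ≡ P (mod 10), carry-in 1); try R=5. So R=5.
Step 5. [col 2: R + R ≡ P (mod 10)] from column 2 (R=5, carry-in 1, digits 2,4,5,8 already taken and all letters distinct): P must equal 1, so P=1.
Step 6. [col 3: W + Y ≡ R (mod 10)] from column 3 (Y=8, R=5, carry-in 1, digits 1,2,4,5,8 already taken and all letters distinct): W must equal 6. So W=6.
Step 7. [col 4: O + N ≡ P (mod 10)] several values work for O in column 4 (O + N ≡ P (mod 10), carry-in 1); try O=3. So O=3.
Step 8. [col 4: O + N ≡ P (mod 10)] column 4: given O=3, P=1, carry-in 1, and digits 1,2,3,4,5,6,8 already taken and all letters distinct, O+N≡P (mod 10) forces N=7. So N=7.
Step 9. [col 5: O + W ≡ U (mod 10)] column 5: given O=3, W=6, carry-in 1, and digits 1,2,3,4,5,6,7,8 already taken and all letters distinct, O+W≡U (mod 10) forces U=0. So U=0.

Answer: D=2, I=4, N=7, O=3, P=1, R=5, U=0, W=6, Y=8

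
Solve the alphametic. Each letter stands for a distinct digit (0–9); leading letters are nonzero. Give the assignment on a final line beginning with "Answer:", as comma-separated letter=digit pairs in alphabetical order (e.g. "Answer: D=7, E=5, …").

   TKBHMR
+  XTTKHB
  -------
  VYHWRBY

Step 1. [col 1: R + B ≡ Y (mod 10)] Y=5 is one option consistent with column 1 (R + B ≡ Y (mod 10), carry-in 0) — take it, so Y=5.
Step 2. [V] adding two 6-digit numbers gives at most 6+1 digits, and here it does — V is that final carry and must be 1. So V=1.
Step 3. [col 1: R + B ≡ Y (mod 10)] column 1 (R + B ≡ Y (mod 10), carry-in 0) doesn't pin B yet; pick B=3 and continue. So B=3.
Step 4. [col 1: R + B ≡ Y (mod 10)] in column 1 we have R+B≡Y with carry-in 0; given B=3, Y=5 and digits 1,3,5 already taken and all letters distinct, that pins R to 2 ⇒ R=2.
Step 5. [col 2: M + H ≡ B (mod 10)] no forcing yet in column 2 (carry-in 0); H=4 is free and consistent — try it. So H=4.
Step 6. [col 2: M + H ≡ B (mod 10)] column 2 reads M+H+carry(0)=B with H=4, B=3; with digits 1,2,3,4,5 already taken and all letters distinct, the only value for M is 9. So M=9.
Step 7. [col 3: H + K ≡ R (mod 10)] in column 3 we have H+K≡R with carry-in 1; given H=4, R=2 and digits 1,2,3,4,5,9 already taken and all letters distinct, that pins K to 7 ⇒ K=7.
Step 8. [col 4: B + T ≡ W (mod 10)] in column 4 we have B+T≡W with carry-in 1; given B=3 and digits 1,2,3,4,5,7,9 already taken and all letters distinct, that pins T to 6. So T=6.
Step 9. [col 4: B + T ≡ W (mod 10)] column 4 reads B+T+carry(1)=W with B=3, T=6; with digits 1,2,3,4,5,6,7,9 already taken and all letters distinct, the only value for W is 0. So W=0.
Step 10. [col 6: T + X ≡ Y (mod 10)] column 6: given T=6, Y=5, carry-in 1, and digits 0,1,2,3,4,5,6,7,9 already taken and all letters distinct, T+X≡Y (mod 10) forces X=8, so X=8.

Answer: B=3, H=4, K=7, M=9, R=2, T=6, V=1, W=0, X=8, Y=5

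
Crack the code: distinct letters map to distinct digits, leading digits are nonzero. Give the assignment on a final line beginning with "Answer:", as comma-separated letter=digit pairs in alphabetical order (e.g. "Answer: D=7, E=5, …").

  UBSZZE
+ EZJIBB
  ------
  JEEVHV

Step 1. [col 1: E + B ≡ V (mod 10)] several values work for V in column 1 (E + B ≡ V (mod 10), carry-in 0); try V=9. So V=9.
Step 2. [col 1: E + B ≡ V (mod 10)] no forcing yet in column 1 (carry-in 0); B=8 is free and consistent — try it, so B=8.
Step 3. [col 1: E + B ≡ V (mod 10)] column 1: given B=8, V=9, carry-in 0, and digits 8,9 already taken and all letters distinct, E+B≡V (mod 10) forces E=1. So E=1.
Step 4. [col 2: Z + B ≡ H (mod 10)] no forcing yet in column 2 (carry-in 0); Z=2 is free and consistent — try it ⇒ Z=2.
Step 5. [col 2: Z + B ≡ H (mod 10)] from column 2 (Z=2, B=8, carry-in 0, digits 1,2,8,9 already taken and all letters distinct): H must equal 0. So H=0.
Step 6. [col 3: Z + I ≡ V (mod 10)] in column 3 we have Z+I≡V with carry-in 1; given Z=2, V=9 and digits 0,1,2,8,9 already taken and all letters distinct, that pins I to 6. So I=6.
Step 7. [col 4: S + J ≡ E (mod 10)] S=4 is one option consistent with column 4 (S + J ≡ E (mod 10), carry-in 0) — take it ⇒ S=4.
Step 8. [col 4: S + J ≡ E (mod 10)] column 4 reads S+J+carry(0)=E with S=4, E=1; with digits 0,1,2,4,6,8,9 already taken and all letters distinct, the only value for J is 7. So J=7.
Step 9. [col 6: U + E ≡ J (mod 10)] from column 6 (E=1, J=7, carry-in 1, digits 0,1,2,4,6,7,8,9 already taken and all letters distinct): U must equal 5 ⇒ U=5.

Answer: B=8, E=1, H=0, I=6, J=7, S=4, U=5, V=9, Z=2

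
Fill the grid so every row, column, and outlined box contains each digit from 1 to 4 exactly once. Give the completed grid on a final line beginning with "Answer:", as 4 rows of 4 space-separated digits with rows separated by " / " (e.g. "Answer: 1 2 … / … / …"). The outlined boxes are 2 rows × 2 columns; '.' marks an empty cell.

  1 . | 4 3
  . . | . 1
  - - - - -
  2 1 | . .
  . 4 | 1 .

Step 1. [r2c2∈{2,3}] col 2 places 3 nowhere but r2c2, so r2c2=3.
Step 2. [r3c4∈{4}] nothing but 4 survives at r3c4. So r3c4=4.
Step 3. [r4c4∈{2}] r4c4 has the single candidate 2, so r4c4=2.
Step 4. [r2c3∈{2}] nothing but 2 survives at r2c3, so r2c3=2.
Step 5. [r2c1∈{4}] r2c1's peers cover all but 4. So r2c1=4.
Step 6. [r3c3∈{3}] nothing but 3 survives at r3c3 ⇒ r3c3=3.
Step 7. [r4c1∈{3}] r4c1 is down to just 3, so r4c1=3.
Step 8. [r1c2∈{2}] only 2 remains possible at r1c2. So r1c2=2.

Answer: 1 2 4 3 / 4 3 2 1 / 2 1 3 4 / 3 4 1 2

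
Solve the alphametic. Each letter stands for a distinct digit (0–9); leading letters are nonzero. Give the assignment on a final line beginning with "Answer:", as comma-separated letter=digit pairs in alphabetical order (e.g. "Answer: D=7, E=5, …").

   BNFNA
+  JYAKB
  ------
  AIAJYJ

Step 1. [col 1: A + B ≡ J (mod 10)] several values work for A in column 1 (A + B ≡ J (mod 10), carry-in 0); try A=1 ⇒ A=1.
Step 2. [col 1: A + B ≡ J (mod 10)] no forcing yet in column 1 (carry-in 0); J=7 is free and consistent — try it ⇒ J=7.
Step 3. [col 1: A + B ≡ J (mod 10)] in column 1 we have A+B≡J with carry-in 0; given A=1, J=7 and digits 1,7 already taken and all letters distinct, that pins B to 6. So B=6.
Step 4. [col 2: N + K ≡ Y (mod 10)] several values work for Y in column 2 (N + K ≡ Y (mod 10), carry-in 0); try Y=2 ⇒ Y=2.
Step 5. [col 2: N + K ≡ Y (mod 10)] no forcing yet in column 2 (carry-in 0); N=9 is free and consistent — try it. So N=9.
Step 6. [col 2: N + K ≡ Y (mod 10)] from column 2 (N=9, Y=2, carry-in 0, digits 1,2,6,7,9 already taken and all letters distinct): K must equal 3. So K=3.
Step 7. [col 3: F + A ≡ J (mod 10)] from column 3 (A=1, J=7, carry-in 1, digits 1,2,3,6,7,9 already taken and all letters distinct): F must equal 5, so F=5.
Step 8. [col 5: B + J ≡ I (mod 10)] column 5 reads B+J+carry(1)=I with B=6, J=7; with digits 1,2,3,5,6,7,9 already taken and all letters distinct, the only value for I is 4, so I=4.

Answer: A=1, B=6, F=5, I=4, J=7, K=3, N=9, Y=2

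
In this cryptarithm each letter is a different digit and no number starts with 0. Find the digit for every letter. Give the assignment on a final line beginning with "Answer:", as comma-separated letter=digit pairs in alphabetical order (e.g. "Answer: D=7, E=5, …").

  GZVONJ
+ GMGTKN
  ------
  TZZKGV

Step 1. [col 1: J + N ≡ V (mod 10)] column 1 (J + N ≡ V (mod 10), carry-in 0) doesn't pin N yet; pick N=4 and continue ⇒ N=4.
Step 2. [col 1: J + N ≡ V (mod 10)] several values work for J in column 1 (J + N ≡ V (mod 10), carry-in 0); try J=1. So J=1.
Step 3. [col 1: J + N ≡ V (mod 10)] from column 1 (J=1, N=4, carry-in 0, digits 1,4 already taken and all letters distinct): V must equal 5. So V=5.
Step 4. [col 2: N + K ≡ G (mod 10)] G=3 is one option consistent with column 2 (N + K ≡ G (mod 10), carry-in 0) — take it, so G=3.
Step 5. [col 2: N + K ≡ G (mod 10)] column 2 reads N+K+carry(0)=G with N=4, G=3; with digits 1,3,4,5 already taken and all letters distinct, the only value for K is 9, so K=9.
Step 6. [col 3: O + T ≡ K (mod 10)] column 3 (O + T ≡ K (mod 10), carry-in 1) doesn't pin T yet; pick T=6 and continue. So T=6.
Step 7. [col 3: O + T ≡ K (mod 10)] from column 3 (T=6, K=9, carry-in 1, digits 1,3,4,5,6,9 already taken and all letters distinct): O must equal 2 ⇒ O=2.
Step 8. [col 4: V + G ≡ Z (mod 10)] from column 4 (V=5, G=3, carry-in 0, digits 1,2,3,4,5,6,9 already taken and all letters distinct): Z must equal 8, so Z=8.
Step 9. [col 5: Z + M ≡ Z (mod 10)] column 5: given Z=8, carry-in 0, and digits 1,2,3,4,5,6,8,9 already taken and all letters distinct, Z+M≡Z (mod 10) forces M=0. So M=0.

Answer: G=3, J=1, K=9, M=0, N=4, O=2, T=6, V=5, Z=8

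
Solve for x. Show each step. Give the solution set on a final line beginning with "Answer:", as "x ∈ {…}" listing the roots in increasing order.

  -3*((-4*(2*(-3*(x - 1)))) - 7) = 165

Step 1. [-3*((-4*(2*(-3*(x - 1)))) - 7) = 165] -3·(inner) — divide through by -3, so div: (-4*(2*(-3*(x - 1)))) - 7 = -55.
Step 2. [(-4*(2*(-3*(x - 1)))) - 7 = -55] peel the -7: add 7 from each side, so sub: -4*(2*(-3*(x - 1))) = -48.
Step 3. [-4*(2*(-3*(x - 1))) = -48] leading coefficient -4: divide by -4 ⇒ div: 2*(-3*(x - 1)) = 12.
Step 4. [2*(-3*(x - 1)) = 12] 2 out front; divide by 2 ⇒ div: -3*(x - 1) = 6.
Step 5. [-3*(x - 1) = 6] leading coefficient -3: divide by -3, so div: x - 1 = -2.
Step 6. [x - 1 = -2] peel the -1: add 1 from each side, so sub: x = -1.

Answer: x ∈ {-1}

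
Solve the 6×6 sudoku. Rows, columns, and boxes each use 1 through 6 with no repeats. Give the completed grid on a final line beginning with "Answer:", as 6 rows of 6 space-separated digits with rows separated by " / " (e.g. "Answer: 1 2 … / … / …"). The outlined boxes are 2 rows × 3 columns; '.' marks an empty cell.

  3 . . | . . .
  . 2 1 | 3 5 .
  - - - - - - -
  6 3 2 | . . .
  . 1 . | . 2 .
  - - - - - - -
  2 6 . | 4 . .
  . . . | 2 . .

Step 1. [r2c6∈{4,6}] r2c6 is the only open cell in row 2 admitting 6. So r2c6=6.
Step 2. [r6c1∈{1,4,5}] across col 1, 1 lands solely at r6c1. So r6c1=1.
Step 3. [r4c6∈{3,4,5}] row 4 places 3 nowhere but r4c6. So r4c6=3.
Step 4. [r6c6∈{5}] r6c6 is down to just 5 ⇒ r6c6=5.
Step 5. [r4c1∈{4,5}] col 1 places 5 nowhere but r4c1 ⇒ r4c1=5.
Step 6. [r1c4∈{1}] nothing but 1 survives at r1c4. So r1c4=1.
Step 7. [r1c5∈{4}] r1c5's peers cover all but 4 ⇒ r1c5=4.
Step 8. [r3c5∈{1}] r3c5 has the single candidate 1. So r3c5=1.
Step 9. [r5c3∈{3,5}] across row 5, 5 lands solely at r5c3 ⇒ r5c3=5.
Step 10. [r6c3∈{3,4}] across col 3, 3 lands solely at r6c3. So r6c3=3.
Step 11. [r1c2∈{5}] r1c2 is down to just 5, so r1c2=5.
Step 12. [r4c3∈{4}] r4c3 has the single candidate 4 ⇒ r4c3=4.
Step 13. [r1c6∈{2}] nothing but 2 survives at r1c6, so r1c6=2.
Step 14. [r3c6∈{4}] r3c6's peers cover all but 4, so r3c6=4.
Step 15. [r5c5∈{3}] r5c5 has the single candidate 3 ⇒ r5c5=3.
Step 16. [r2c1∈{4}] r2c1 has the single candidate 4 ⇒ r2c1=4.
Step 17. [r1c3∈{6}] nothing but 6 survives at r1c3, so r1c3=6.
Step 18. [r3c4∈{5}] r3c4's peers cover all but 5 ⇒ r3c4=5.
Step 19. [r6c5∈{6}] r6c5 has the single candidate 6 ⇒ r6c5=6.
Step 20. [r4c4∈{6}] r4c4 has the single candidate 6, so r4c4=6.
Step 21. [r6c2∈{4}] only 4 remains possible at r6c2 ⇒ r6c2=4.
Step 22. [r5c6∈{1}] nothing but 1 survives at r5c6. So r5c6=1.

Answer: 3 5 6 1 4 2 / 4 2 1 3 5 6 / 6 3 2 5 1 4 / 5 1 4 6 2 3 / 2 6 5 4 3 1 / 1 4 3 2 6 5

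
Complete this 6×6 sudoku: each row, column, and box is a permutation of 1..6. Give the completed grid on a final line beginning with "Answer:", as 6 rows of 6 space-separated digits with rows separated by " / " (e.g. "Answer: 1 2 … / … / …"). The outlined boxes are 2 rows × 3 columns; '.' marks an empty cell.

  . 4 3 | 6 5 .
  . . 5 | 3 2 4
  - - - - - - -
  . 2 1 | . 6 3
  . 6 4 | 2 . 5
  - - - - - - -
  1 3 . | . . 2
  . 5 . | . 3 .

Step 1. [r6c6∈{1,6}] r6c6 is the only open cell in col 6 admitting 6 ⇒ r6c6=6.
Step 2. [r5c5∈{4}] nothing but 4 survives at r5c5. So r5c5=4.
Step 3. [r6c3∈{2}] r6c3's peers cover all but 2 ⇒ r6c3=2.
Step 4. [r2c1∈{6}] r2c1 has the single candidate 6, so r2c1=6.
Step 5. [r4c1∈{3}] r4c1's peers cover all but 3, so r4c1=3.
Step 6. [r1c6∈{1}] r1c6 has the single candidate 1 ⇒ r1c6=1.
Step 7. [r5c4∈{5}] r5c4 is down to just 5 ⇒ r5c4=5.
Step 8. [r3c4∈{4}] nothing but 4 survives at r3c4, so r3c4=4.
Step 9. [r1c1∈{2}] r1c1 is down to just 2 ⇒ r1c1=2.
Step 10. [r4c5∈{1}] nothing but 1 survives at r4c5. So r4c5=1.
Step 11. [r6c1∈{4}] only 4 remains possible at r6c1, so r6c1=4.
Step 12. [r3c1∈{5}] r3c1 has the single candidate 5 ⇒ r3c1=5.
Step 13. [r5c3∈{6}] r5c3 is down to just 6. So r5c3=6.
Step 14. [r2c2∈{1}] r2c2's peers cover all but 1 ⇒ r2c2=1.
Step 15. [r6c4∈{1}] r6c4's peers cover all but 1. So r6c4=1.

Answer: 2 4 3 6 5 1 / 6 1 5 3 2 4 / 5 2 1 4 6 3 / 3 6 4 2 1 5 / 1 3 6 5 4 2 / 4 5 2 1 3 6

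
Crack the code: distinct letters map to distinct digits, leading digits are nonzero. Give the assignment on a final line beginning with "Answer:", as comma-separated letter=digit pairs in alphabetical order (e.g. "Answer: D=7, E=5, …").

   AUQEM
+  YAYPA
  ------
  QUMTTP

Step 1. [col 1: M + A ≡ P (mod 10)] several values work for M in column 1 (M + A ≡ P (mod 10), carry-in 0); try M=9, so M=9.
Step 2. [Q] the sum has 6 digits but both addends have 5; that extra leading digit Q is the final carry, namely 1. So Q=1.
Step 3. [col 1: M + A ≡ P (mod 10)] column 1 (M + A ≡ P (mod 10), carry-in 0) doesn't pin A yet; pick A=6 and continue ⇒ A=6.
Step 4. [col 1: M + A ≡ P (mod 10)] column 1: given M=9, A=6, carry-in 0, and digits 1,6,9 already taken and all letters distinct, M+A≡P (mod 10) forces P=5, so P=5.
Step 5. [col 2: E + P ≡ T (mod 10)] E=2 is one option consistent with column 2 (E + P ≡ T (mod 10), carry-in 1) — take it, so E=2.
Step 6. [col 2: E + P ≡ T (mod 10)] column 2: given E=2, P=5, carry-in 1, and digits 1,2,5,6,9 already taken and all letters distinct, E+P≡T (mod 10) forces T=8 ⇒ T=8.
Step 7. [col 3: Q + Y ≡ T (mod 10)] from column 3 (Q=1, T=8, carry-in 0, digits 1,2,5,6,8,9 already taken and all letters distinct): Y must equal 7, so Y=7.
Step 8. [col 4: U + A ≡ M (mod 10)] column 4: given A=6, M=9, carry-in 0, and digits 1,2,5,6,7,8,9 already taken and all letters distinct, U+A≡M (mod 10) forces U=3. So U=3.

Answer: A=6, E=2, M=9, P=5, Q=1, T=8, U=3, Y=7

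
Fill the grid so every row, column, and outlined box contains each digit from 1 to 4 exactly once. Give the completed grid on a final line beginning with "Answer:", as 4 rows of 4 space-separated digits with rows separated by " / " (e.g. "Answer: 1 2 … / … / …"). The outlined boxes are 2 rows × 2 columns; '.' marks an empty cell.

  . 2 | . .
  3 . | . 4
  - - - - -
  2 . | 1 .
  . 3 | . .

Step 1. [r1c1∈{1,4}] 4 has one home in row 1: r1c1 ⇒ r1c1=4.
Step 2. [r4c4∈{2}] r4c4 is down to just 2 ⇒ r4c4=2.
Step 3. [r1c4∈{1,3}] r1c4 is the only open cell in row 1 admitting 1. So r1c4=1.
Step 4. [r3c4∈{3}] nothing but 3 survives at r3c4. So r3c4=3.
Step 5. [r1c3∈{3}] r1c3 is down to just 3. So r1c3=3.
Step 6. [r4c3∈{4}] r4c3 is down to just 4. So r4c3=4.
Step 7. [r2c2∈{1}] nothing but 1 survives at r2c2. So r2c2=1.
Step 8. [r2c3∈{2}] only 2 remains possible at r2c3. So r2c3=2.
Step 9. [r3c2∈{4}] r3c2 has the single candidate 4, so r3c2=4.
Step 10. [r4c1∈{1}] only 1 remains possible at r4c1. So r4c1=1.

Answer: 4 2 3 1 / 3 1 2 4 / 2 4 1 3 / 1 3 4 2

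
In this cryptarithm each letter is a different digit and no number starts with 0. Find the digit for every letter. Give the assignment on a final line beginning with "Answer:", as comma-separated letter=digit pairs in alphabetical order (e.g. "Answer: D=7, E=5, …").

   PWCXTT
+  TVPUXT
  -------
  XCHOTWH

Step 1. [X] X is the leading digit of a 7-digit sum of two 6-digit numbers; the final carry is exactly 1 ⇒ X=1.
Step 2. [col 1: T + T ≡ H (mod 10)] several values work for H in column 1 (T + T ≡ H (mod 10), carry-in 0); try H=0, so H=0.
Step 3. [col 1: T + T ≡ H (mod 10)] from column 1 (H=0, carry-in 0, digits 0,1 already taken and all letters distinct): T must equal 5 ⇒ T=5.
Step 4. [col 2: T + X ≡ W (mod 10)] from column 2 (T=5, X=1, carry-in 1, digits 0,1,5 already taken and all letters distinct): W must equal 7. So W=7.
Step 5. [col 3: X + U ≡ T (mod 10)] in column 3 we have X+U≡T with carry-in 0; given X=1, T=5 and digits 0,1,5,7 already taken and all letters distinct, that pins U to 4 ⇒ U=4.
Step 6. [col 4: C + P ≡ O (mod 10)] C=2 is one option consistent with column 4 (C + P ≡ O (mod 10), carry-in 0) — take it. So C=2.
Step 7. [col 4: C + P ≡ O (mod 10)] column 4 reads C+P+carry(0)=O with C=2; with digits 0,1,2,4,5,7 already taken and all letters distinct, the only value for P is 6. So P=6.
Step 8. [col 4: C + P ≡ O (mod 10)] in column 4 we have C+P≡O with carry-in 0; given C=2, P=6 and digits 0,1,2,4,5,6,7 already taken and all letters distinct, that pins O to 8 ⇒ O=8.
Step 9. [col 5: W + V ≡ H (mod 10)] in column 5 we have W+V≡H with carry-in 0; given W=7, H=0 and digits 0,1,2,4,5,6,7,8 already taken and all letters distinct, that pins V to 3. So V=3.

Answer: C=2, H=0, O=8, P=6, T=5, U=4, V=3, W=7, X=1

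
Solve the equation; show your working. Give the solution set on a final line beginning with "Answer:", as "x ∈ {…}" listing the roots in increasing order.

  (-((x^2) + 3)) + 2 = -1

Step 1. [(-((x^2) + 3)) + 2 = -1] subtract 2: x sits inside (… + 2), so sub: -((x^2) + 3) = -3.
Step 2. [-((x^2) + 3) = -3] leading − — multiply by −1, so neg: (x^2) + 3 = 3.
Step 3. [(x^2) + 3 = 3] peel the +3: subtract 3 from each side ⇒ sub: x^2 = 0.
Step 4. [x^2 = 0] LHS squared, RHS 0 ≥ 0: apply √ (±). So sqrt: x = 0.

Answer: x ∈ {0}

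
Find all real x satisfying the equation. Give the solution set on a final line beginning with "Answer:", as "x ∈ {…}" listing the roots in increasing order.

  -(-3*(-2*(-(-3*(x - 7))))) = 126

Step 1. [-(-3*(-2*(-(-3*(x - 7))))) = 126] LHS negated; negate both sides. So neg: -3*(-2*(-(-3*(x - 7)))) = -126.
Step 2. [-3*(-2*(-(-3*(x - 7)))) = -126] divide by the outer -3. So div: -2*(-(-3*(x - 7))) = 42.
Step 3. [-2*(-(-3*(x - 7))) = 42] -2 out front; divide by -2. So div: -(-3*(x - 7)) = -21.
Step 4. [-(-3*(x - 7)) = -21] LHS negated; negate both sides. So neg: -3*(x - 7) = 21.
Step 5. [-3*(x - 7) = 21] -3·(inner) — divide through by -3, so div: x - 7 = -7.
Step 6. [x - 7 = -7] add 7: x sits inside (… - 7) ⇒ sub: x = 0.

Answer: x ∈ {0}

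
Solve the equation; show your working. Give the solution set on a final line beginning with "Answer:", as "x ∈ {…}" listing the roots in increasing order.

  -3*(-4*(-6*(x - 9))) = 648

Step 1. [-3*(-4*(-6*(x - 9))) = 648] -3 out front; divide by -3 ⇒ div: -4*(-6*(x - 9)) = -216.
Step 2. [-4*(-6*(x - 9)) = -216] divide by the outer -4 ⇒ div: -6*(x - 9) = 54.
Step 3. [-6*(x - 9) = 54] -6 out front; divide by -6 ⇒ div: x - 9 = -9.
Step 4. [x - 9 = -9] the outer -9 inverts by adding 9 ⇒ sub: x = 0.

Answer: x ∈ {0}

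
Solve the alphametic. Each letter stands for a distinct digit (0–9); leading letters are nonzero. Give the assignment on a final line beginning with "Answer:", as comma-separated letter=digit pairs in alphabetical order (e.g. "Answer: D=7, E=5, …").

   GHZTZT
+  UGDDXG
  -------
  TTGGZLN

Step 1. [col 1: T + G ≡ N (mod 10)] no forcing yet in column 1 (carry-in 0); N=7 is free and consistent — try it. So N=7.
Step 2. [col 1: T + G ≡ N (mod 10)] several values work for G in column 1 (T + G ≡ N (mod 10), carry-in 0); try G=6. So G=6.
Step 3. [col 1: T + G ≡ N (mod 10)] from column 1 (G=6, N=7, carry-in 0, digits 6,7 already taken and all letters distinct): T must equal 1 ⇒ T=1.
Step 4. [col 2: Z + X ≡ L (mod 10)] no forcing yet in column 2 (carry-in 0); Z=4 is free and consistent — try it ⇒ Z=4.
Step 5. [col 2: Z + X ≡ L (mod 10)] several values work for X in column 2 (Z + X ≡ L (mod 10), carry-in 0); try X=9 ⇒ X=9.
Step 6. [col 2: Z + X ≡ L (mod 10)] column 2 reads Z+X+carry(0)=L with Z=4, X=9; with digits 1,4,6,7,9 already taken and all letters distinct, the only value for L is 3 ⇒ L=3.
Step 7. [col 3: T + D ≡ Z (mod 10)] column 3 reads T+D+carry(1)=Z with T=1, Z=4; with digits 1,3,4,6,7,9 already taken and all letters distinct, the only value for D is 2, so D=2.
Step 8. [col 5: H + G ≡ G (mod 10)] column 5 reads H+G+carry(0)=G with G=6; with digits 1,2,3,4,6,7,9 already taken and all letters distinct, the only value for H is 0, so H=0.
Step 9. [col 6: G + U ≡ T (mod 10)] column 6: given G=6, T=1, carry-in 0, and digits 0,1,2,3,4,6,7,9 already taken and all letters distinct, G+U≡T (mod 10) forces U=5, so U=5.

Answer: D=2, G=6, H=0, L=3, N=7, T=1, U=5, X=9, Z=4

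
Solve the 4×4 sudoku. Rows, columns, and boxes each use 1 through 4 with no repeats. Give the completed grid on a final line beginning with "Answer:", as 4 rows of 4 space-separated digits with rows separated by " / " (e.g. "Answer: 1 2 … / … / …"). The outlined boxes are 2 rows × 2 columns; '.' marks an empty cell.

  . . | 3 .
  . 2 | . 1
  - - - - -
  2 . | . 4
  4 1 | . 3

Step 1. [r3c2∈{3}] r3c2's peers cover all but 3. So r3c2=3.
Step 2. [r3c3∈{1}] only 1 remains possible at r3c3, so r3c3=1.
Step 3. [r2c1∈{3}] r2c1's peers cover all but 3 ⇒ r2c1=3.
Step 4. [r1c4∈{2}] only 2 remains possible at r1c4, so r1c4=2.
Step 5. [r2c3∈{4}] r2c3's peers cover all but 4 ⇒ r2c3=4.
Step 6. [r1c2∈{4}] only 4 remains possible at r1c2 ⇒ r1c2=4.
Step 7. [r4c3∈{2}] nothing but 2 survives at r4c3 ⇒ r4c3=2.
Step 8. [r1c1∈{1}] nothing but 1 survives at r1c1. So r1c1=1.

Answer: 1 4 3 2 / 3 2 4 1 / 2 3 1 4 / 4 1 2 3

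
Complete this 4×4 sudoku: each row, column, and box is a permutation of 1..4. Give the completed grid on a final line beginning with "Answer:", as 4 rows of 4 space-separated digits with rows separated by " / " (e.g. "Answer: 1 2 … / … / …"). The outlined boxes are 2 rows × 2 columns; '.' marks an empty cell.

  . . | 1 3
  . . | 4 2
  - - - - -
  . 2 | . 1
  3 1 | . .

Step 1. [r1c1∈{2,4}] in row 1, 2 fits only at r1c1 ⇒ r1c1=2.
Step 2. [r2c2∈{3}] r2c2 has the single candidate 3 ⇒ r2c2=3.
Step 3. [r4c3∈{2}] only 2 remains possible at r4c3, so r4c3=2.
Step 4. [r1c2∈{4}] nothing but 4 survives at r1c2. So r1c2=4.
Step 5. [r4c4∈{4}] r4c4 has the single candidate 4 ⇒ r4c4=4.
Step 6. [r2c1∈{1}] r2c1's peers cover all but 1. So r2c1=1.
Step 7. [r3c1∈{4}] r3c1 has the single candidate 4, so r3c1=4.
Step 8. [r3c3∈{3}] only 3 remains possible at r3c3 ⇒ r3c3=3.

Answer: 2 4 1 3 / 1 3 4 2 / 4 2 3 1 / 3 1 2 4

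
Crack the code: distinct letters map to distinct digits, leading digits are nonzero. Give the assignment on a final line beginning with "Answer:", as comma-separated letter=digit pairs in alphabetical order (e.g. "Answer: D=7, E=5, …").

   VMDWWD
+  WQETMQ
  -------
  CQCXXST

Step 1. [col 1: D + Q ≡ T (mod 10)] several values work for T in column 1 (D + Q ≡ T (mod 10), carry-in 0); try T=6, so T=6.
Step 2. [col 1: D + Q ≡ T (mod 10)] D=4 is one option consistent with column 1 (D + Q ≡ T (mod 10), carry-in 0) — take it, so D=4.
Step 3. [C] the sum has 7 digits but both addends have 6; that extra leading digit C is the final carry, namely 1, so C=1.
Step 4. [col 1: D + Q ≡ T (mod 10)] column 1 reads D+Q+carry(0)=T with D=4, T=6; with digits 1,4,6 already taken and all letters distinct, the only value for Q is 2. So Q=2.
Step 5. [col 2: W + M ≡ S (mod 10)] several values work for W in column 2 (W + M ≡ S (mod 10), carry-in 0); try W=8, so W=8.
Step 6. [col 2: W + M ≡ S (mod 10)] column 2 (W + M ≡ S (mod 10), carry-in 0) doesn't pin M yet; pick M=9 and continue, so M=9.
Step 7. [col 2: W + M ≡ S (mod 10)] from column 2 (W=8, M=9, carry-in 0, digits 1,2,4,6,8,9 already taken and all letters distinct): S must equal 7 ⇒ S=7.
Step 8. [col 3: W + T ≡ X (mod 10)] in column 3 we have W+T≡X with carry-in 1; given W=8, T=6 and digits 1,2,4,6,7,8,9 already taken and all letters distinct, that pins X to 5 ⇒ X=5.
Step 9. [col 4: D + E ≡ X (mod 10)] column 4 reads D+E+carry(1)=X with D=4, X=5; with digits 1,2,4,5,6,7,8,9 already taken and all letters distinct, the only value for E is 0, so E=0.
Step 10. [col 6: V + W ≡ Q (mod 10)] from column 6 (W=8, Q=2, carry-in 1, digits 0,1,2,4,5,6,7,8,9 already taken and all letters distinct): V must equal 3 ⇒ V=3.

Answer: C=1, D=4, E=0, M=9, Q=2, S=7, T=6, V=3, W=8, X=5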